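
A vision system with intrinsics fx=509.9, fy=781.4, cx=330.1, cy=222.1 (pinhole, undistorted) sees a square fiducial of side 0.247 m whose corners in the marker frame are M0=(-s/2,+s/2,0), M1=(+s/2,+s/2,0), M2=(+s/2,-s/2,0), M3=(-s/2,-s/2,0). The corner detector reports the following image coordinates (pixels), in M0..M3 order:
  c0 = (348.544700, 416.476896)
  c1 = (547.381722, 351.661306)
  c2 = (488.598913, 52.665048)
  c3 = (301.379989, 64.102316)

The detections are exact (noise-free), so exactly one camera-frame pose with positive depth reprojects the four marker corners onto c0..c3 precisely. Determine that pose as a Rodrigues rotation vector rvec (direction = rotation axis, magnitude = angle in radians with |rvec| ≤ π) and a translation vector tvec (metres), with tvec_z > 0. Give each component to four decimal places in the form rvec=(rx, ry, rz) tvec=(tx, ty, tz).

Intrinsics K: fx=509.9, fy=781.4, cx=330.1, cy=222.1
Marker side s = 0.247 m; corners in marker frame (Z=0):
  M0 = (-0.1235, +0.1235, 0)
  M1 = (+0.1235, +0.1235, 0)
  M2 = (+0.1235, -0.1235, 0)
  M3 = (-0.1235, -0.1235, 0)
Detected image corners:
  c0 = (348.544700, 416.476896) px
  c1 = (547.381722, 351.661306) px
  c2 = (488.598913, 52.665048) px
  c3 = (301.379989, 64.102316) px
Planar DLT: solve 8×8 A·h = b for H (H[2,2]=1):
  H  [+1039.60551 +42.38582 +427.46038]
  H  [-12.74317 +1219.09258 +211.48156]
  H  [+0.61525 -0.41253 +1.00000]
B = K⁻¹H; ‖b₁‖=1.762514, ‖b₂‖=1.762514; λ = 2/(‖b₁‖+‖b₂‖) = 0.567371, sign → tz>0 ⇒ λ=+0.567371
r₁ = λ·B[:,0] = (+0.93080,-0.10847,+0.34908); r₂ = λ·B[:,1] = (+0.19869,+0.95170,-0.23406)
r₃ = r₁×r₂ = (-0.30683,+0.28721,+0.90739); SVD([r₁ r₂ r₃]) → R = UVᵀ:
  R  [+0.93080 +0.19869 -0.30683]
  R  [-0.10847 +0.95170 +0.28721]
  R  [+0.34908 -0.23406 +0.90739]
t = (+0.10833, -0.00771, +0.56737) m
tr R = 2.789894; θ = arccos((tr R − 1)/2) = 0.462484 rad = 26.498°
axis k = ((R−Rᵀ)₃₂, (R−Rᵀ)₁₃, (R−Rᵀ)₂₁) / (2 sinθ) = (-0.584157, -0.735035, -0.344215)
rvec = θ·k = (-0.270163, -0.339942, -0.159194)

rvec=(-0.2702, -0.3399, -0.1592) tvec=(0.1083, -0.0077, 0.5674)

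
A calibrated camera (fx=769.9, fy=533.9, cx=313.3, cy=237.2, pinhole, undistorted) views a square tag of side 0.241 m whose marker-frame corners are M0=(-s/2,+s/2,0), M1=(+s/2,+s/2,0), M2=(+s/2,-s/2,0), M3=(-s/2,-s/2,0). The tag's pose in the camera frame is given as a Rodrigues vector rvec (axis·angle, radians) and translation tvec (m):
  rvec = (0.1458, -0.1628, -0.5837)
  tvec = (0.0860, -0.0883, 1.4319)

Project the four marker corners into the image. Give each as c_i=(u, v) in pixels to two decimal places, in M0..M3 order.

c0=(340.77, 266.24) c1=(444.25, 216.76) c2=(378.53, 141.57) c3=(270.54, 191.16)

Intrinsics K: fx=769.9, fy=533.9, cx=313.3, cy=237.2
Marker side s = 0.241 m; corners in marker frame (Z=0):
  M0 = (-0.1205, +0.1205, 0)
  M1 = (+0.1205, +0.1205, 0)
  M2 = (+0.1205, -0.1205, 0)
  M3 = (-0.1205, -0.1205, 0)
rvec = (0.1458, -0.1628, -0.5837), |rvec| = θ = 0.62327 rad = 35.711°
Rodrigues: sinθ=0.58369, 1−cosθ=0.18803; R = I + sinθ·[k]× + (1−cosθ)·[k]×²:
    [+0.82226 +0.53515 -0.19365]
    [-0.55812 +0.82480 -0.09055]
    [+0.11127 +0.18254 +0.97688]
t = (0.0860, -0.0883, 1.4319) m
M0: Pc = R·M0+t = (+0.05140, +0.07834, +1.44049); u = 769.9·(+0.05140)/1.44049 + 313.3 = 340.7732, v = 533.9·(+0.07834)/1.44049 + 237.2 = 266.2368
M1: Pc = R·M1+t = (+0.24957, -0.05617, +1.46730); u = 769.9·(+0.24957)/1.46730 + 313.3 = 444.2492, v = 533.9·(-0.05617)/1.46730 + 237.2 = 216.7634
M2: Pc = R·M2+t = (+0.12060, -0.25494, +1.42331); u = 769.9·(+0.12060)/1.42331 + 313.3 = 378.5337, v = 533.9·(-0.25494)/1.42331 + 237.2 = 141.5682
M3: Pc = R·M3+t = (-0.07757, -0.12043, +1.39650); u = 769.9·(-0.07757)/1.39650 + 313.3 = 270.5362, v = 533.9·(-0.12043)/1.39650 + 237.2 = 191.1562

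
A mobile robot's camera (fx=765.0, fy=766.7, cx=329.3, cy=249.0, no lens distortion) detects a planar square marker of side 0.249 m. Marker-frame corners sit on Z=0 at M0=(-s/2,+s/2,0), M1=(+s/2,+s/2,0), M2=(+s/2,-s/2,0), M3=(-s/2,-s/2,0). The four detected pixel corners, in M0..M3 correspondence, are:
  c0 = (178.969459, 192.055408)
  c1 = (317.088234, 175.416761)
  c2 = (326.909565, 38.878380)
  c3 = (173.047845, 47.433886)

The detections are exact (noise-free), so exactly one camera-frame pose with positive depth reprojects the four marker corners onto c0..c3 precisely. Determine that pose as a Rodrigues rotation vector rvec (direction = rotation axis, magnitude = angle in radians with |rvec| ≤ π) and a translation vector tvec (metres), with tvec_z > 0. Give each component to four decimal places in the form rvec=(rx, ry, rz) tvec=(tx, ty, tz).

rvec=(0.5920, -0.3832, -0.0394) tvec=(-0.1285, -0.2172, 1.2623)

Intrinsics K: fx=765.0, fy=766.7, cx=329.3, cy=249.0
Marker side s = 0.249 m; corners in marker frame (Z=0):
  M0 = (-0.1245, +0.1245, 0)
  M1 = (+0.1245, +0.1245, 0)
  M2 = (+0.1245, -0.1245, 0)
  M3 = (-0.1245, -0.1245, 0)
Detected image corners:
  c0 = (178.969459, 192.055408) px
  c1 = (317.088234, 175.416761) px
  c2 = (326.909565, 38.878380) px
  c3 = (173.047845, 47.433886) px
Planar DLT: solve 8×8 A·h = b for H (H[2,2]=1):
  H  [+651.83050 +99.84174 +251.40494]
  H  [-20.83722 +613.57222 +117.05579]
  H  [+0.27005 +0.43668 +1.00000]
B = K⁻¹H; ‖b₁‖=0.792185, ‖b₂‖=0.792185; λ = 2/(‖b₁‖+‖b₂‖) = 1.262331, sign → tz>0 ⇒ λ=+1.262331
r₁ = λ·B[:,0] = (+0.92885,-0.14502,+0.34089); r₂ = λ·B[:,1] = (-0.07253,+0.83119,+0.55124)
r₃ = r₁×r₂ = (-0.36328,-0.53674,+0.76153); SVD([r₁ r₂ r₃]) → R = UVᵀ:
  R  [+0.92885 -0.07253 -0.36328]
  R  [-0.14502 +0.83119 -0.53674]
  R  [+0.34089 +0.55124 +0.76153]
t = (-0.12854, -0.21724, +1.26233) m
tr R = 2.521574; θ = arccos((tr R − 1)/2) = 0.706272 rad = 40.466°
axis k = ((R−Rᵀ)₃₂, (R−Rᵀ)₁₃, (R−Rᵀ)₂₁) / (2 sinθ) = (+0.838195, -0.542505, -0.055842)
rvec = θ·k = (+0.591993, -0.383156, -0.039440)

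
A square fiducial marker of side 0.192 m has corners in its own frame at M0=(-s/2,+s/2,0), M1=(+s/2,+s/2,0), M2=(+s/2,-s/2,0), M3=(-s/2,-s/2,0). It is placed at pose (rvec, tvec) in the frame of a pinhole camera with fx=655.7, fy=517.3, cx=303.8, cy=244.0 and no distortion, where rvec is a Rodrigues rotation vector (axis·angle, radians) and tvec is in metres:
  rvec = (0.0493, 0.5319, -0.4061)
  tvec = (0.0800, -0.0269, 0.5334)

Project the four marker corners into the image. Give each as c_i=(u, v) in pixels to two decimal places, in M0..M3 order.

Intrinsics K: fx=655.7, fy=517.3, cx=303.8, cy=244.0
Marker side s = 0.192 m; corners in marker frame (Z=0):
  M0 = (-0.0960, +0.0960, 0)
  M1 = (+0.0960, +0.0960, 0)
  M2 = (+0.0960, -0.0960, 0)
  M3 = (-0.0960, -0.0960, 0)
rvec = (0.0493, 0.5319, -0.4061), |rvec| = θ = 0.67102 rad = 38.447°
Rodrigues: sinθ=0.62178, 1−cosθ=0.21681; R = I + sinθ·[k]× + (1−cosθ)·[k]×²:
    [+0.78436 +0.38893 +0.48323]
    [-0.36368 +0.91942 -0.14969]
    [-0.50251 -0.05833 +0.86260]
t = (0.0800, -0.0269, 0.5334) m
M0: Pc = R·M0+t = (+0.04204, +0.09628, +0.57604); u = 655.7·(+0.04204)/0.57604 + 303.8 = 351.6521, v = 517.3·(+0.09628)/0.57604 + 244.0 = 330.4593
M1: Pc = R·M1+t = (+0.19264, +0.02645, +0.47956); u = 655.7·(+0.19264)/0.47956 + 303.8 = 567.1903, v = 517.3·(+0.02645)/0.47956 + 244.0 = 272.5330
M2: Pc = R·M2+t = (+0.11796, -0.15008, +0.49076); u = 655.7·(+0.11796)/0.49076 + 303.8 = 461.4075, v = 517.3·(-0.15008)/0.49076 + 244.0 = 85.8061
M3: Pc = R·M3+t = (-0.03264, -0.08025, +0.58724); u = 655.7·(-0.03264)/0.58724 + 303.8 = 267.3596, v = 517.3·(-0.08025)/0.58724 + 244.0 = 173.3067

c0=(351.65, 330.46) c1=(567.19, 272.53) c2=(461.41, 85.81) c3=(267.36, 173.31)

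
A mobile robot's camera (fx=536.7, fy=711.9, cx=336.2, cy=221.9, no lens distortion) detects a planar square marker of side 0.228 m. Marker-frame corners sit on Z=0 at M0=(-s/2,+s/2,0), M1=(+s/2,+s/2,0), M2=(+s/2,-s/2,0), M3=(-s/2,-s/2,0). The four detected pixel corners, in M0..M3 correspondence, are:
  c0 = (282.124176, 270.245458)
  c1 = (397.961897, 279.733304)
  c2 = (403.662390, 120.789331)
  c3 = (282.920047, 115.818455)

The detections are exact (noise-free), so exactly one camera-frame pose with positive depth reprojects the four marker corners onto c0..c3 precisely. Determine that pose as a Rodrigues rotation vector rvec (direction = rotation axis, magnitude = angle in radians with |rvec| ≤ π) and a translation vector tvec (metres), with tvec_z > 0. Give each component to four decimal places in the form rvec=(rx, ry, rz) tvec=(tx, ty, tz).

Intrinsics K: fx=536.7, fy=711.9, cx=336.2, cy=221.9
Marker side s = 0.228 m; corners in marker frame (Z=0):
  M0 = (-0.1140, +0.1140, 0)
  M1 = (+0.1140, +0.1140, 0)
  M2 = (+0.1140, -0.1140, 0)
  M3 = (-0.1140, -0.1140, 0)
Detected image corners:
  c0 = (282.124176, 270.245458) px
  c1 = (397.961897, 279.733304) px
  c2 = (403.662390, 120.789331) px
  c3 = (282.920047, 115.818455) px
Planar DLT: solve 8×8 A·h = b for H (H[2,2]=1):
  H  [+472.58868 +46.78881 +340.72619]
  H  [+5.42852 +722.09880 +198.18227]
  H  [-0.13466 +0.17816 +1.00000]
B = K⁻¹H; ‖b₁‖=0.975512, ‖b₂‖=0.975512; λ = 2/(‖b₁‖+‖b₂‖) = 1.025103, sign → tz>0 ⇒ λ=+1.025103
r₁ = λ·B[:,0] = (+0.98912,+0.05084,-0.13804); r₂ = λ·B[:,1] = (-0.02504,+0.98286,+0.18263)
r₃ = r₁×r₂ = (+0.14496,-0.17719,+0.97344); SVD([r₁ r₂ r₃]) → R = UVᵀ:
  R  [+0.98912 -0.02504 +0.14496]
  R  [+0.05084 +0.98286 -0.17719]
  R  [-0.13804 +0.18263 +0.97344]
t = (+0.00865, -0.03415, +1.02510) m
tr R = 2.945427; θ = arccos((tr R − 1)/2) = 0.234143 rad = 13.415°
axis k = ((R−Rᵀ)₃₂, (R−Rᵀ)₁₃, (R−Rᵀ)₂₁) / (2 sinθ) = (+0.775431, +0.609890, +0.163526)
rvec = θ·k = (+0.181561, +0.142801, +0.038288)

rvec=(0.1816, 0.1428, 0.0383) tvec=(0.0086, -0.0342, 1.0251)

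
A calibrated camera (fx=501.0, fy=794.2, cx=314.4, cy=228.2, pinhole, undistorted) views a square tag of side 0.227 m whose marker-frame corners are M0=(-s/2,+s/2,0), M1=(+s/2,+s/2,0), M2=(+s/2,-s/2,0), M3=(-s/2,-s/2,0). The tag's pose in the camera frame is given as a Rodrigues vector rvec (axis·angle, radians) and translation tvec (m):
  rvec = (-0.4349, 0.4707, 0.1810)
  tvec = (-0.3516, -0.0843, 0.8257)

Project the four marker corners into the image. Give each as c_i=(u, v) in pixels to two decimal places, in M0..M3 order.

Intrinsics K: fx=501.0, fy=794.2, cx=314.4, cy=228.2
Marker side s = 0.227 m; corners in marker frame (Z=0):
  M0 = (-0.1135, +0.1135, 0)
  M1 = (+0.1135, +0.1135, 0)
  M2 = (+0.1135, -0.1135, 0)
  M3 = (-0.1135, -0.1135, 0)
rvec = (-0.4349, 0.4707, 0.1810), |rvec| = θ = 0.66593 rad = 38.155°
Rodrigues: sinθ=0.61779, 1−cosθ=0.21365; R = I + sinθ·[k]× + (1−cosθ)·[k]×²:
    [+0.87747 -0.26654 +0.39875]
    [+0.06929 +0.89309 +0.44451]
    [-0.47460 -0.36241 +0.80213]
t = (-0.3516, -0.0843, 0.8257) m
M0: Pc = R·M0+t = (-0.48145, +0.00920, +0.83843); u = 501.0·(-0.48145)/0.83843 + 314.4 = 26.7155, v = 794.2·(+0.00920)/0.83843 + 228.2 = 236.9160
M1: Pc = R·M1+t = (-0.28226, +0.02493, +0.73070); u = 501.0·(-0.28226)/0.73070 + 314.4 = 120.8701, v = 794.2·(+0.02493)/0.73070 + 228.2 = 255.2966
M2: Pc = R·M2+t = (-0.22175, -0.17780, +0.81297); u = 501.0·(-0.22175)/0.81297 + 314.4 = 177.7413, v = 794.2·(-0.17780)/0.81297 + 228.2 = 54.5030
M3: Pc = R·M3+t = (-0.42094, -0.19353, +0.92070); u = 501.0·(-0.42094)/0.92070 + 314.4 = 85.3451, v = 794.2·(-0.19353)/0.92070 + 228.2 = 61.2603

c0=(26.72, 236.92) c1=(120.87, 255.30) c2=(177.74, 54.50) c3=(85.35, 61.26)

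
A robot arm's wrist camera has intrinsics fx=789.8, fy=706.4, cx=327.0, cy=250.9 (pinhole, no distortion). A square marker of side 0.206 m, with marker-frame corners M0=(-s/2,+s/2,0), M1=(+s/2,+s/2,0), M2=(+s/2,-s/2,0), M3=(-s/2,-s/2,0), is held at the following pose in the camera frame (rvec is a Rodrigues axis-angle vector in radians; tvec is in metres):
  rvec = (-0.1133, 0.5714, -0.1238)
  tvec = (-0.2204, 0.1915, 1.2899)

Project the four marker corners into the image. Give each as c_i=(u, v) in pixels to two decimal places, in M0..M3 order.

c0=(150.33, 414.65) c1=(245.66, 411.69) c2=(236.46, 293.10) c3=(143.91, 305.55)

Intrinsics K: fx=789.8, fy=706.4, cx=327.0, cy=250.9
Marker side s = 0.206 m; corners in marker frame (Z=0):
  M0 = (-0.1030, +0.1030, 0)
  M1 = (+0.1030, +0.1030, 0)
  M2 = (+0.1030, -0.1030, 0)
  M3 = (-0.1030, -0.1030, 0)
rvec = (-0.1133, 0.5714, -0.1238), |rvec| = θ = 0.59553 rad = 34.122°
Rodrigues: sinθ=0.56095, 1−cosθ=0.17215; R = I + sinθ·[k]× + (1−cosθ)·[k]×²:
    [+0.83408 +0.08519 +0.54503]
    [-0.14804 +0.98633 +0.07238]
    [-0.53141 -0.14106 +0.83529]
t = (-0.2204, 0.1915, 1.2899) m
M0: Pc = R·M0+t = (-0.29754, +0.30834, +1.33011); u = 789.8·(-0.29754)/1.33011 + 327.0 = 150.3270, v = 706.4·(+0.30834)/1.33011 + 250.9 = 414.6546
M1: Pc = R·M1+t = (-0.12572, +0.27784, +1.22064); u = 789.8·(-0.12572)/1.22064 + 327.0 = 245.6570, v = 706.4·(+0.27784)/1.22064 + 250.9 = 411.6926
M2: Pc = R·M2+t = (-0.14326, +0.07466, +1.24969); u = 789.8·(-0.14326)/1.24969 + 327.0 = 236.4579, v = 706.4·(+0.07466)/1.24969 + 250.9 = 293.1024
M3: Pc = R·M3+t = (-0.31508, +0.10516, +1.35916); u = 789.8·(-0.31508)/1.35916 + 327.0 = 143.9068, v = 706.4·(+0.10516)/1.35916 + 250.9 = 305.5527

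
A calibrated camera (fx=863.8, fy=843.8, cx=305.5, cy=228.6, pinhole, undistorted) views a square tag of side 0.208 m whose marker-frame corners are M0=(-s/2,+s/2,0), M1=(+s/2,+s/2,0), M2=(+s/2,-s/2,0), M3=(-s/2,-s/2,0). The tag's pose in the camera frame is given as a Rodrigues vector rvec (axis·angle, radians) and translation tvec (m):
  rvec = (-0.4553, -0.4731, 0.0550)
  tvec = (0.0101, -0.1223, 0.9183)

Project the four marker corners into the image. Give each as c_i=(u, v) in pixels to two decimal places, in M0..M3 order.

c0=(225.18, 182.81) c1=(407.38, 216.89) c2=(388.82, 61.49) c3=(222.79, 15.74)

Intrinsics K: fx=863.8, fy=843.8, cx=305.5, cy=228.6
Marker side s = 0.208 m; corners in marker frame (Z=0):
  M0 = (-0.1040, +0.1040, 0)
  M1 = (+0.1040, +0.1040, 0)
  M2 = (+0.1040, -0.1040, 0)
  M3 = (-0.1040, -0.1040, 0)
rvec = (-0.4553, -0.4731, 0.0550), |rvec| = θ = 0.65890 rad = 37.752°
Rodrigues: sinθ=0.61225, 1−cosθ=0.20933; R = I + sinθ·[k]× + (1−cosθ)·[k]×²:
    [+0.89062 +0.05275 -0.45168]
    [+0.15497 +0.89859 +0.41052]
    [+0.42753 -0.43561 +0.79213]
t = (0.0101, -0.1223, 0.9183) m
M0: Pc = R·M0+t = (-0.07704, -0.04496, +0.82853); u = 863.8·(-0.07704)/0.82853 + 305.5 = 225.1829, v = 843.8·(-0.04496)/0.82853 + 228.6 = 182.8082
M1: Pc = R·M1+t = (+0.10821, -0.01273, +0.91746); u = 863.8·(+0.10821)/0.91746 + 305.5 = 407.3821, v = 843.8·(-0.01273)/0.91746 + 228.6 = 216.8918
M2: Pc = R·M2+t = (+0.09724, -0.19964, +1.00807); u = 863.8·(+0.09724)/1.00807 + 305.5 = 388.8221, v = 843.8·(-0.19964)/1.00807 + 228.6 = 61.4945
M3: Pc = R·M3+t = (-0.08801, -0.23187, +0.91914); u = 863.8·(-0.08801)/0.91914 + 305.5 = 222.7880, v = 843.8·(-0.23187)/0.91914 + 228.6 = 15.7363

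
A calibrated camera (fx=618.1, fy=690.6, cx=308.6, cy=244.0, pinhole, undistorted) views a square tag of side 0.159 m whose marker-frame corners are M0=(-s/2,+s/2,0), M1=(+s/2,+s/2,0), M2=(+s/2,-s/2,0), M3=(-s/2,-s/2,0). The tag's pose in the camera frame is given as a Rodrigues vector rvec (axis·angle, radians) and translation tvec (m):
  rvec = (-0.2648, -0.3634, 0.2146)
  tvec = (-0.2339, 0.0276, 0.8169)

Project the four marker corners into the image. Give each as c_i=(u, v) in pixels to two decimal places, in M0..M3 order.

c0=(51.86, 318.14) c1=(177.35, 347.43) c2=(202.41, 222.25) c3=(85.64, 186.79)

Intrinsics K: fx=618.1, fy=690.6, cx=308.6, cy=244.0
Marker side s = 0.159 m; corners in marker frame (Z=0):
  M0 = (-0.0795, +0.0795, 0)
  M1 = (+0.0795, +0.0795, 0)
  M2 = (+0.0795, -0.0795, 0)
  M3 = (-0.0795, -0.0795, 0)
rvec = (-0.2648, -0.3634, 0.2146), |rvec| = θ = 0.49823 rad = 28.546°
Rodrigues: sinθ=0.47787, 1−cosθ=0.12157; R = I + sinθ·[k]× + (1−cosθ)·[k]×²:
    [+0.91277 -0.15870 -0.37638]
    [+0.25296 +0.94311 +0.21579]
    [+0.32072 -0.29217 +0.90098]
t = (-0.2339, 0.0276, 0.8169) m
M0: Pc = R·M0+t = (-0.31908, +0.08247, +0.76817); u = 618.1·(-0.31908)/0.76817 + 308.6 = 51.8555, v = 690.6·(+0.08247)/0.76817 + 244.0 = 318.1387
M1: Pc = R·M1+t = (-0.17395, +0.12269, +0.81917); u = 618.1·(-0.17395)/0.81917 + 308.6 = 177.3457, v = 690.6·(+0.12269)/0.81917 + 244.0 = 347.4312
M2: Pc = R·M2+t = (-0.14872, -0.02727, +0.86563); u = 618.1·(-0.14872)/0.86563 + 308.6 = 202.4080, v = 690.6·(-0.02727)/0.86563 + 244.0 = 222.2465
M3: Pc = R·M3+t = (-0.29385, -0.06749, +0.81463); u = 618.1·(-0.29385)/0.81463 + 308.6 = 85.6429, v = 690.6·(-0.06749)/0.81463 + 244.0 = 186.7881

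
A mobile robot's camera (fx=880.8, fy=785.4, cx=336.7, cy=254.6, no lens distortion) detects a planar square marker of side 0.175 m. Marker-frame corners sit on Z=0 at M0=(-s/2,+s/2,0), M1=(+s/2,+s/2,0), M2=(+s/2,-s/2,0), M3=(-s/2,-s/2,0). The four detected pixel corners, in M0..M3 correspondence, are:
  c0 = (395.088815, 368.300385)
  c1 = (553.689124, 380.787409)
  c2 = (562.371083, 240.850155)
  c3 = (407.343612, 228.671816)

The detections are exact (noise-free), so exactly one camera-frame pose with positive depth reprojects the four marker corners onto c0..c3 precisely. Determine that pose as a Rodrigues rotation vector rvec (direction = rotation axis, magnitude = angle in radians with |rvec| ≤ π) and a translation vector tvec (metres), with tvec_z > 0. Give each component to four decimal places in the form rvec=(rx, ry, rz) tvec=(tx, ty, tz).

Intrinsics K: fx=880.8, fy=785.4, cx=336.7, cy=254.6
Marker side s = 0.175 m; corners in marker frame (Z=0):
  M0 = (-0.0875, +0.0875, 0)
  M1 = (+0.0875, +0.0875, 0)
  M2 = (+0.0875, -0.0875, 0)
  M3 = (-0.0875, -0.0875, 0)
Detected image corners:
  c0 = (395.088815, 368.300385) px
  c1 = (553.689124, 380.787409) px
  c2 = (562.371083, 240.850155) px
  c3 = (407.343612, 228.671816) px
Planar DLT: solve 8×8 A·h = b for H (H[2,2]=1):
  H  [+895.42312 -122.30038 +479.67510]
  H  [+70.11948 +759.07261 +303.85517]
  H  [-0.00113 -0.13027 +1.00000]
B = K⁻¹H; ‖b₁‖=1.020976, ‖b₂‖=1.020976; λ = 2/(‖b₁‖+‖b₂‖) = 0.979455, sign → tz>0 ⇒ λ=+0.979455
r₁ = λ·B[:,0] = (+0.99614,+0.08780,-0.00110); r₂ = λ·B[:,1] = (-0.08722,+0.98798,-0.12759)
r₃ = r₁×r₂ = (-0.01011,+0.12720,+0.99183); SVD([r₁ r₂ r₃]) → R = UVᵀ:
  R  [+0.99614 -0.08722 -0.01011]
  R  [+0.08780 +0.98798 +0.12720]
  R  [-0.00110 -0.12759 +0.99183]
t = (+0.15899, +0.06143, +0.97945) m
tr R = 2.975947; θ = arccos((tr R − 1)/2) = 0.155246 rad = 8.895°
axis k = ((R−Rᵀ)₃₂, (R−Rᵀ)₁₃, (R−Rᵀ)₂₁) / (2 sinθ) = (-0.823905, -0.029139, +0.565979)
rvec = θ·k = (-0.127908, -0.004524, +0.087866)

rvec=(-0.1279, -0.0045, 0.0879) tvec=(0.1590, 0.0614, 0.9795)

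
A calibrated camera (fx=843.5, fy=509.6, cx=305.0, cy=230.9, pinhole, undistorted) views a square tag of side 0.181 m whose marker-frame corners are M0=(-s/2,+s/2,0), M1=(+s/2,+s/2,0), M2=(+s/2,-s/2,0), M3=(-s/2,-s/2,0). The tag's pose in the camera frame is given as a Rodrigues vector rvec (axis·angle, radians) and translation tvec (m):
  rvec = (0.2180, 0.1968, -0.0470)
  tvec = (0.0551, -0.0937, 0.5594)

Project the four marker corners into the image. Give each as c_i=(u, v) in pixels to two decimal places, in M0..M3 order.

c0=(266.19, 228.19) c1=(530.59, 223.90) c2=(527.26, 51.17) c3=(245.06, 66.90)

Intrinsics K: fx=843.5, fy=509.6, cx=305.0, cy=230.9
Marker side s = 0.181 m; corners in marker frame (Z=0):
  M0 = (-0.0905, +0.0905, 0)
  M1 = (+0.0905, +0.0905, 0)
  M2 = (+0.0905, -0.0905, 0)
  M3 = (-0.0905, -0.0905, 0)
rvec = (0.2180, 0.1968, -0.0470), |rvec| = θ = 0.29743 rad = 17.041°
Rodrigues: sinθ=0.29306, 1−cosθ=0.04391; R = I + sinθ·[k]× + (1−cosθ)·[k]×²:
    [+0.97968 +0.06760 +0.18883]
    [-0.02502 +0.97532 -0.21939]
    [-0.19900 +0.21021 +0.95719]
t = (0.0551, -0.0937, 0.5594) m
M0: Pc = R·M0+t = (-0.02744, -0.00317, +0.59643); u = 843.5·(-0.02744)/0.59643 + 305.0 = 266.1890, v = 509.6·(-0.00317)/0.59643 + 230.9 = 228.1916
M1: Pc = R·M1+t = (+0.14988, -0.00770, +0.56041); u = 843.5·(+0.14988)/0.56041 + 305.0 = 530.5885, v = 509.6·(-0.00770)/0.56041 + 230.9 = 223.9001
M2: Pc = R·M2+t = (+0.13764, -0.18423, +0.52237); u = 843.5·(+0.13764)/0.52237 + 305.0 = 527.2611, v = 509.6·(-0.18423)/0.52237 + 230.9 = 51.1725
M3: Pc = R·M3+t = (-0.03968, -0.17970, +0.55839); u = 843.5·(-0.03968)/0.55839 + 305.0 = 245.0603, v = 509.6·(-0.17970)/0.55839 + 230.9 = 66.8982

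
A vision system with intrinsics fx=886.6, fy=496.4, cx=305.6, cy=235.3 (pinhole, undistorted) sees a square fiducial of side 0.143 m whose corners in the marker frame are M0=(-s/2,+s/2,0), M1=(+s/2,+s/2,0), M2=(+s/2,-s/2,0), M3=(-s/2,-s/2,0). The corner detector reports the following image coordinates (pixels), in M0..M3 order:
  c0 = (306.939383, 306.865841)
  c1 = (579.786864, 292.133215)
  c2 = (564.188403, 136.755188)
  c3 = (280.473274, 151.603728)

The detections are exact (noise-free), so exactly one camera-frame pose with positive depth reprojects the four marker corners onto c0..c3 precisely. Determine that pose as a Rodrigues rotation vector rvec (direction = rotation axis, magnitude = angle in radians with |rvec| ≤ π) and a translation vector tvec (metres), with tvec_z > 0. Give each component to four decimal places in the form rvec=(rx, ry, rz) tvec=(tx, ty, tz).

Intrinsics K: fx=886.6, fy=496.4, cx=305.6, cy=235.3
Marker side s = 0.143 m; corners in marker frame (Z=0):
  M0 = (-0.0715, +0.0715, 0)
  M1 = (+0.0715, +0.0715, 0)
  M2 = (+0.0715, -0.0715, 0)
  M3 = (-0.0715, -0.0715, 0)
Detected image corners:
  c0 = (306.939383, 306.865841) px
  c1 = (579.786864, 292.133215) px
  c2 = (564.188403, 136.755188) px
  c3 = (280.473274, 151.603728) px
Planar DLT: solve 8×8 A·h = b for H (H[2,2]=1):
  H  [+1954.21874 +264.55649 +433.25647]
  H  [-98.84432 +1146.39240 +223.33634]
  H  [+0.02064 +0.27154 +1.00000]
B = K⁻¹H; ‖b₁‖=2.207064, ‖b₂‖=2.207064; λ = 2/(‖b₁‖+‖b₂‖) = 0.453091, sign → tz>0 ⇒ λ=+0.453091
r₁ = λ·B[:,0] = (+0.99547,-0.09465,+0.00935); r₂ = λ·B[:,1] = (+0.09279,+0.98806,+0.12303)
r₃ = r₁×r₂ = (-0.02088,-0.12161,+0.99236); SVD([r₁ r₂ r₃]) → R = UVᵀ:
  R  [+0.99547 +0.09279 -0.02088]
  R  [-0.09465 +0.98806 -0.12161]
  R  [+0.00935 +0.12303 +0.99236]
t = (+0.06524, -0.01092, +0.45309) m
tr R = 2.975880; θ = arccos((tr R − 1)/2) = 0.155461 rad = 8.907°
axis k = ((R−Rᵀ)₃₂, (R−Rᵀ)₁₃, (R−Rᵀ)₂₁) / (2 sinθ) = (+0.789983, -0.097638, -0.605304)
rvec = θ·k = (+0.122812, -0.015179, -0.094101)

rvec=(0.1228, -0.0152, -0.0941) tvec=(0.0652, -0.0109, 0.4531)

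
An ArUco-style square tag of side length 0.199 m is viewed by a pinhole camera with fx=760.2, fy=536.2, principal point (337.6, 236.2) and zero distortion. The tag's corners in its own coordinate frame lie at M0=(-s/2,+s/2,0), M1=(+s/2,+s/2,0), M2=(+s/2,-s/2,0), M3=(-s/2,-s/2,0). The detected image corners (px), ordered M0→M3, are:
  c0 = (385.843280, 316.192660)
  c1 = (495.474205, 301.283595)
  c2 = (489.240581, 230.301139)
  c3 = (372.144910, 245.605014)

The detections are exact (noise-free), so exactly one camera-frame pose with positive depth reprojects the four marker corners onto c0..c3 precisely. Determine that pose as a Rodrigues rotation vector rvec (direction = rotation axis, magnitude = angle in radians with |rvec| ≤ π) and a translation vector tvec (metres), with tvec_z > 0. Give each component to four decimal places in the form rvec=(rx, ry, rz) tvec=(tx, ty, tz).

rvec=(0.4347, -0.0935, -0.1668) tvec=(0.1687, 0.0930, 1.3025)

Intrinsics K: fx=760.2, fy=536.2, cx=337.6, cy=236.2
Marker side s = 0.199 m; corners in marker frame (Z=0):
  M0 = (-0.0995, +0.0995, 0)
  M1 = (+0.0995, +0.0995, 0)
  M2 = (+0.0995, -0.0995, 0)
  M3 = (-0.0995, -0.0995, 0)
Detected image corners:
  c0 = (385.843280, 316.192660) px
  c1 = (495.474205, 301.283595) px
  c2 = (489.240581, 230.301139) px
  c3 = (372.144910, 245.605014) px
Planar DLT: solve 8×8 A·h = b for H (H[2,2]=1):
  H  [+587.26752 +192.56388 +436.07375]
  H  [-64.45244 +445.15186 +274.46650]
  H  [+0.04180 +0.32722 +1.00000]
B = K⁻¹H; ‖b₁‖=0.767728, ‖b₂‖=0.767728; λ = 2/(‖b₁‖+‖b₂‖) = 1.302545, sign → tz>0 ⇒ λ=+1.302545
r₁ = λ·B[:,0] = (+0.98206,-0.18056,+0.05445); r₂ = λ·B[:,1] = (+0.14066,+0.89362,+0.42622)
r₃ = r₁×r₂ = (-0.12562,-0.41091,+0.90298); SVD([r₁ r₂ r₃]) → R = UVᵀ:
  R  [+0.98206 +0.14066 -0.12562]
  R  [-0.18056 +0.89362 -0.41091]
  R  [+0.05445 +0.42622 +0.90298]
t = (+0.16873, +0.09296, +1.30255) m
tr R = 2.778654; θ = arccos((tr R − 1)/2) = 0.474925 rad = 27.211°
axis k = ((R−Rᵀ)₃₂, (R−Rᵀ)₁₃, (R−Rᵀ)₂₁) / (2 sinθ) = (+0.915351, -0.196895, -0.351234)
rvec = θ·k = (+0.434723, -0.093510, -0.166810)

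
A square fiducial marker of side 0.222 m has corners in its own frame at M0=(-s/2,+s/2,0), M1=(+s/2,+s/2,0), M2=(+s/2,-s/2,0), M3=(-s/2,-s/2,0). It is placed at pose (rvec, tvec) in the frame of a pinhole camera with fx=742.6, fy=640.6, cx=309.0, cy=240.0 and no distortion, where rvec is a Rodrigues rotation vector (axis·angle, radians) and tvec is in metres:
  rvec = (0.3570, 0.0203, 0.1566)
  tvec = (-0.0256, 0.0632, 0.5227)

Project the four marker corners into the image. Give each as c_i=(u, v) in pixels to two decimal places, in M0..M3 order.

c0=(107.96, 409.72) c1=(398.11, 448.70) c2=(463.08, 210.76) c3=(126.53, 164.65)

Intrinsics K: fx=742.6, fy=640.6, cx=309.0, cy=240.0
Marker side s = 0.222 m; corners in marker frame (Z=0):
  M0 = (-0.1110, +0.1110, 0)
  M1 = (+0.1110, +0.1110, 0)
  M2 = (+0.1110, -0.1110, 0)
  M3 = (-0.1110, -0.1110, 0)
rvec = (0.3570, 0.0203, 0.1566), |rvec| = θ = 0.39036 rad = 22.366°
Rodrigues: sinθ=0.38053, 1−cosθ=0.07523; R = I + sinθ·[k]× + (1−cosθ)·[k]×²:
    [+0.98769 -0.14908 +0.04739]
    [+0.15623 +0.92497 -0.34643]
    [+0.00781 +0.34957 +0.93688]
t = (-0.0256, 0.0632, 0.5227) m
M0: Pc = R·M0+t = (-0.15178, +0.14853, +0.56064); u = 742.6·(-0.15178)/0.56064 + 309.0 = 107.9558, v = 640.6·(+0.14853)/0.56064 + 240.0 = 409.7157
M1: Pc = R·M1+t = (+0.06749, +0.18321, +0.56237); u = 742.6·(+0.06749)/0.56237 + 309.0 = 398.1145, v = 640.6·(+0.18321)/0.56237 + 240.0 = 448.7003
M2: Pc = R·M2+t = (+0.10058, -0.02213, +0.48476); u = 742.6·(+0.10058)/0.48476 + 309.0 = 463.0776, v = 640.6·(-0.02213)/0.48476 + 240.0 = 210.7553
M3: Pc = R·M3+t = (-0.11869, -0.05681, +0.48303); u = 742.6·(-0.11869)/0.48303 + 309.0 = 126.5345, v = 640.6·(-0.05681)/0.48303 + 240.0 = 164.6531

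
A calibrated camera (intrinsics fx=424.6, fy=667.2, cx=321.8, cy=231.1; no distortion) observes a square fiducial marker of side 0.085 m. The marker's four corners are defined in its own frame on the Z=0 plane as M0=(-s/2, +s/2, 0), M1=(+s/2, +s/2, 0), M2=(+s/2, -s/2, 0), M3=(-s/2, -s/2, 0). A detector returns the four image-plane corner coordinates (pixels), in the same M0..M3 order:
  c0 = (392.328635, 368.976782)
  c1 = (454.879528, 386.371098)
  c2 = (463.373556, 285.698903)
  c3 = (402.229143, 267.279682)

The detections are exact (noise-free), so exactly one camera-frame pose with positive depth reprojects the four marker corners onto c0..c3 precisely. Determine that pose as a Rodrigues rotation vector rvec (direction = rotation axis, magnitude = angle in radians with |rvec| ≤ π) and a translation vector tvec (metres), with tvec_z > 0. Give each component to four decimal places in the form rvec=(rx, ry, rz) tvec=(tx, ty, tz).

Intrinsics K: fx=424.6, fy=667.2, cx=321.8, cy=231.1
Marker side s = 0.085 m; corners in marker frame (Z=0):
  M0 = (-0.0425, +0.0425, 0)
  M1 = (+0.0425, +0.0425, 0)
  M2 = (+0.0425, -0.0425, 0)
  M3 = (-0.0425, -0.0425, 0)
Detected image corners:
  c0 = (392.328635, 368.976782) px
  c1 = (454.879528, 386.371098) px
  c2 = (463.373556, 285.698903) px
  c3 = (402.229143, 267.279682) px
Planar DLT: solve 8×8 A·h = b for H (H[2,2]=1):
  H  [+797.00665 -212.37698 +428.46352]
  H  [+263.79686 +1110.74955 +326.61997]
  H  [+0.16224 -0.24341 +1.00000]
B = K⁻¹H; ‖b₁‖=1.793958, ‖b₂‖=1.793958; λ = 2/(‖b₁‖+‖b₂‖) = 0.557427, sign → tz>0 ⇒ λ=+0.557427
r₁ = λ·B[:,0] = (+0.97779,+0.18907,+0.09044); r₂ = λ·B[:,1] = (-0.17598,+0.97500,-0.13569)
r₃ = r₁×r₂ = (-0.11383,+0.11676,+0.98662); SVD([r₁ r₂ r₃]) → R = UVᵀ:
  R  [+0.97779 -0.17598 -0.11383]
  R  [+0.18907 +0.97500 +0.11676]
  R  [+0.09044 -0.13569 +0.98662]
t = (+0.14003, +0.07980, +0.55743) m
tr R = 2.939403; θ = arccos((tr R − 1)/2) = 0.246789 rad = 14.140°
axis k = ((R−Rᵀ)₃₂, (R−Rᵀ)₁₃, (R−Rᵀ)₂₁) / (2 sinθ) = (-0.516683, -0.418085, +0.747157)
rvec = θ·k = (-0.127512, -0.103179, +0.184390)

rvec=(-0.1275, -0.1032, 0.1844) tvec=(0.1400, 0.0798, 0.5574)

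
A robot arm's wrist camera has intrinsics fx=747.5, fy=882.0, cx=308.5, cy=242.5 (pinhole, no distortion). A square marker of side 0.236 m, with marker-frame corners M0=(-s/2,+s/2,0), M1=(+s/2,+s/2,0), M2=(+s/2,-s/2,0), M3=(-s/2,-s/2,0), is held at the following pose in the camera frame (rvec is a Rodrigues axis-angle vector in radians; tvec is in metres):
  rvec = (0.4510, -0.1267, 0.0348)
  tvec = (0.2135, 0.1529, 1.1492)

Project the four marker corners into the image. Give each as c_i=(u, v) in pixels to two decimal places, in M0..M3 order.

Intrinsics K: fx=747.5, fy=882.0, cx=308.5, cy=242.5
Marker side s = 0.236 m; corners in marker frame (Z=0):
  M0 = (-0.1180, +0.1180, 0)
  M1 = (+0.1180, +0.1180, 0)
  M2 = (+0.1180, -0.1180, 0)
  M3 = (-0.1180, -0.1180, 0)
rvec = (0.4510, -0.1267, 0.0348), |rvec| = θ = 0.46975 rad = 26.915°
Rodrigues: sinθ=0.45266, 1−cosθ=0.10832; R = I + sinθ·[k]× + (1−cosθ)·[k]×²:
    [+0.99153 -0.06158 -0.11439]
    [+0.00548 +0.89956 -0.43676]
    [+0.12980 +0.43243 +0.89228]
t = (0.2135, 0.1529, 1.1492) m
M0: Pc = R·M0+t = (+0.08923, +0.25840, +1.18491); u = 747.5·(+0.08923)/1.18491 + 308.5 = 364.7926, v = 882.0·(+0.25840)/1.18491 + 242.5 = 434.8433
M1: Pc = R·M1+t = (+0.32323, +0.25970, +1.21554); u = 747.5·(+0.32323)/1.21554 + 308.5 = 507.2728, v = 882.0·(+0.25970)/1.21554 + 242.5 = 430.9355
M2: Pc = R·M2+t = (+0.33777, +0.04740, +1.11349); u = 747.5·(+0.33777)/1.11349 + 308.5 = 535.2474, v = 882.0·(+0.04740)/1.11349 + 242.5 = 280.0449
M3: Pc = R·M3+t = (+0.10377, +0.04610, +1.08286); u = 747.5·(+0.10377)/1.08286 + 308.5 = 380.1306, v = 882.0·(+0.04610)/1.08286 + 242.5 = 280.0527

c0=(364.79, 434.84) c1=(507.27, 430.94) c2=(535.25, 280.04) c3=(380.13, 280.05)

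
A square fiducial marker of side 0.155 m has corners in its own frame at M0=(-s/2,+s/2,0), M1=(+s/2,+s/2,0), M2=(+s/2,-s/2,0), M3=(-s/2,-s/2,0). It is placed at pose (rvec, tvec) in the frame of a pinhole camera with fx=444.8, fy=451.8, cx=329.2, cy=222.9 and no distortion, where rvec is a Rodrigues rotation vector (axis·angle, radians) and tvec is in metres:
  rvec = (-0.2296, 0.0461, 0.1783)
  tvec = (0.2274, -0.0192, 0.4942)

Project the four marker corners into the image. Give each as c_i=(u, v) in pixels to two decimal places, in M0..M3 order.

Intrinsics K: fx=444.8, fy=451.8, cx=329.2, cy=222.9
Marker side s = 0.155 m; corners in marker frame (Z=0):
  M0 = (-0.0775, +0.0775, 0)
  M1 = (+0.0775, +0.0775, 0)
  M2 = (+0.0775, -0.0775, 0)
  M3 = (-0.0775, -0.0775, 0)
rvec = (-0.2296, 0.0461, 0.1783), |rvec| = θ = 0.29433 rad = 16.864°
Rodrigues: sinθ=0.29010, 1−cosθ=0.04300; R = I + sinθ·[k]× + (1−cosθ)·[k]×²:
    [+0.98316 -0.18099 +0.02512]
    [+0.17048 +0.95805 +0.23038]
    [-0.06576 -0.22222 +0.97278]
t = (0.2274, -0.0192, 0.4942) m
M0: Pc = R·M0+t = (+0.13718, +0.04184, +0.48207); u = 444.8·(+0.13718)/0.48207 + 329.2 = 455.7713, v = 451.8·(+0.04184)/0.48207 + 222.9 = 262.1092
M1: Pc = R·M1+t = (+0.28957, +0.06826, +0.47188); u = 444.8·(+0.28957)/0.47188 + 329.2 = 602.1498, v = 451.8·(+0.06826)/0.47188 + 222.9 = 288.2563
M2: Pc = R·M2+t = (+0.31762, -0.08024, +0.50633); u = 444.8·(+0.31762)/0.50633 + 329.2 = 608.2265, v = 451.8·(-0.08024)/0.50633 + 222.9 = 151.3041
M3: Pc = R·M3+t = (+0.16523, -0.10666, +0.51652); u = 444.8·(+0.16523)/0.51652 + 329.2 = 471.4893, v = 451.8·(-0.10666)/0.51652 + 222.9 = 129.6030

c0=(455.77, 262.11) c1=(602.15, 288.26) c2=(608.23, 151.30) c3=(471.49, 129.60)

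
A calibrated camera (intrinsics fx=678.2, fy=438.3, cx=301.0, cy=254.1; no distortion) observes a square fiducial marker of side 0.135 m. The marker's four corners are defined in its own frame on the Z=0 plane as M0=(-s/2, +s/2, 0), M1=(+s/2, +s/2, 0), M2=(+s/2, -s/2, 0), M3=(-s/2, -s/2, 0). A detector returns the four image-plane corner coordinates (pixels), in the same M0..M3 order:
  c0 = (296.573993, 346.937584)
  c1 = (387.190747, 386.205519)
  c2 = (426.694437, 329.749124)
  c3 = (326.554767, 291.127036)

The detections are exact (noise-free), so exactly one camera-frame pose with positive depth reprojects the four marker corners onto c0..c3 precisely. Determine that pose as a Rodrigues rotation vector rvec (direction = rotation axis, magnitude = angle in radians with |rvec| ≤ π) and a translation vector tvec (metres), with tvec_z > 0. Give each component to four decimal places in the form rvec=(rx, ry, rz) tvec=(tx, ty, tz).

rvec=(0.3957, 0.5056, 0.3967) tvec=(0.0665, 0.1557, 0.8042)

Intrinsics K: fx=678.2, fy=438.3, cx=301.0, cy=254.1
Marker side s = 0.135 m; corners in marker frame (Z=0):
  M0 = (-0.0675, +0.0675, 0)
  M1 = (+0.0675, +0.0675, 0)
  M2 = (+0.0675, -0.0675, 0)
  M3 = (-0.0675, -0.0675, 0)
Detected image corners:
  c0 = (296.573993, 346.937584) px
  c1 = (387.190747, 386.205519) px
  c2 = (426.694437, 329.749124) px
  c3 = (326.554767, 291.127036) px
Planar DLT: solve 8×8 A·h = b for H (H[2,2]=1):
  H  [+533.56629 -53.01876 +357.05277]
  H  [+126.89076 +607.18490 +338.94855]
  H  [-0.47764 +0.56560 +1.00000]
B = K⁻¹H; ‖b₁‖=1.243547, ‖b₂‖=1.243547; λ = 2/(‖b₁‖+‖b₂‖) = 0.804152, sign → tz>0 ⇒ λ=+0.804152
r₁ = λ·B[:,0] = (+0.80313,+0.45548,-0.38409); r₂ = λ·B[:,1] = (-0.26473,+0.85032,+0.45483)
r₃ = r₁×r₂ = (+0.53377,-0.26360,+0.80350); SVD([r₁ r₂ r₃]) → R = UVᵀ:
  R  [+0.80313 -0.26473 +0.53377]
  R  [+0.45548 +0.85032 -0.26360]
  R  [-0.38409 +0.45483 +0.80350]
t = (+0.06646, +0.15567, +0.80415) m
tr R = 2.456944; θ = arccos((tr R − 1)/2) = 0.754707 rad = 43.242°
axis k = ((R−Rᵀ)₃₂, (R−Rᵀ)₁₃, (R−Rᵀ)₂₁) / (2 sinθ) = (+0.524346, +0.669897, +0.525642)
rvec = θ·k = (+0.395728, +0.505576, +0.396706)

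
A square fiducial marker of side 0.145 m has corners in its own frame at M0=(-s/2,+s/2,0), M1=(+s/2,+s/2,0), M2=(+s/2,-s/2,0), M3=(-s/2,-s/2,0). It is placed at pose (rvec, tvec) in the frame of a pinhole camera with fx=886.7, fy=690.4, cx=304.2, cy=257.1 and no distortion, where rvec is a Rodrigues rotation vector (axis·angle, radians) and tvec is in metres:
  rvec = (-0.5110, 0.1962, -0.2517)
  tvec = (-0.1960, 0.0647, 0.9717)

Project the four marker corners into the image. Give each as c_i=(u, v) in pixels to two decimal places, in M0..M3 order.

c0=(68.17, 364.23) c1=(195.60, 335.44) c2=(179.35, 245.30) c3=(61.37, 273.59)

Intrinsics K: fx=886.7, fy=690.4, cx=304.2, cy=257.1
Marker side s = 0.145 m; corners in marker frame (Z=0):
  M0 = (-0.0725, +0.0725, 0)
  M1 = (+0.0725, +0.0725, 0)
  M2 = (+0.0725, -0.0725, 0)
  M3 = (-0.0725, -0.0725, 0)
rvec = (-0.5110, 0.1962, -0.2517), |rvec| = θ = 0.60247 rad = 34.519°
Rodrigues: sinθ=0.56668, 1−cosθ=0.17606; R = I + sinθ·[k]× + (1−cosθ)·[k]×²:
    [+0.95060 +0.18812 +0.24693]
    [-0.28538 +0.84261 +0.45669]
    [-0.12216 -0.50460 +0.85467]
t = (-0.1960, 0.0647, 0.9717) m
M0: Pc = R·M0+t = (-0.25128, +0.14648, +0.94397); u = 886.7·(-0.25128)/0.94397 + 304.2 = 68.1658, v = 690.4·(+0.14648)/0.94397 + 257.1 = 364.2315
M1: Pc = R·M1+t = (-0.11344, +0.10510, +0.92626); u = 886.7·(-0.11344)/0.92626 + 304.2 = 195.6019, v = 690.4·(+0.10510)/0.92626 + 257.1 = 335.4372
M2: Pc = R·M2+t = (-0.14072, -0.01708, +0.99943); u = 886.7·(-0.14072)/0.99943 + 304.2 = 179.3520, v = 690.4·(-0.01708)/0.99943 + 257.1 = 245.3017
M3: Pc = R·M3+t = (-0.27856, +0.02430, +1.01714); u = 886.7·(-0.27856)/1.01714 + 304.2 = 61.3658, v = 690.4·(+0.02430)/1.01714 + 257.1 = 273.5944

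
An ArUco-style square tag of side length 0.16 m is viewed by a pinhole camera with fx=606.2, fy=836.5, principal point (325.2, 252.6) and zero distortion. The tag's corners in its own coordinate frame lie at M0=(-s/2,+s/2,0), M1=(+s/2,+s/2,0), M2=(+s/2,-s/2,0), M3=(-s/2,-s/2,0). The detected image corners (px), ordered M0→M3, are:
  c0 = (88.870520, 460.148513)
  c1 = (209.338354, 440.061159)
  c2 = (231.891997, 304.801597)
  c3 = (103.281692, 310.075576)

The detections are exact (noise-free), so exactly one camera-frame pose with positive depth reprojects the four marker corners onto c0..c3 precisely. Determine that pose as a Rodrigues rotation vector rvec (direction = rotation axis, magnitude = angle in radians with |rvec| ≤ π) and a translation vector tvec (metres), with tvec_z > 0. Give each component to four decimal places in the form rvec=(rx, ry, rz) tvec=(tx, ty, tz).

rvec=(0.4768, -0.5537, 0.1450) tvec=(-0.2089, 0.1190, 0.7731)

Intrinsics K: fx=606.2, fy=836.5, cx=325.2, cy=252.6
Marker side s = 0.16 m; corners in marker frame (Z=0):
  M0 = (-0.0800, +0.0800, 0)
  M1 = (+0.0800, +0.0800, 0)
  M2 = (+0.0800, -0.0800, 0)
  M3 = (-0.0800, -0.0800, 0)
Detected image corners:
  c0 = (88.870520, 460.148513) px
  c1 = (209.338354, 440.061159) px
  c2 = (231.891997, 304.801597) px
  c3 = (103.281692, 310.075576) px
Planar DLT: solve 8×8 A·h = b for H (H[2,2]=1):
  H  [+887.28802 -35.90497 +161.42671]
  H  [+181.88244 +1082.90555 +381.33950]
  H  [+0.69443 +0.51169 +1.00000]
B = K⁻¹H; ‖b₁‖=1.293413, ‖b₂‖=1.293413; λ = 2/(‖b₁‖+‖b₂‖) = 0.773148, sign → tz>0 ⇒ λ=+0.773148
r₁ = λ·B[:,0] = (+0.84362,+0.00598,+0.53690); r₂ = λ·B[:,1] = (-0.25802,+0.88143,+0.39561)
r₃ = r₁×r₂ = (-0.47087,-0.47228,+0.74514); SVD([r₁ r₂ r₃]) → R = UVᵀ:
  R  [+0.84362 -0.25802 -0.47087]
  R  [+0.00598 +0.88143 -0.47228]
  R  [+0.53690 +0.39561 +0.74514]
t = (-0.20888, +0.11899, +0.77315) m
tr R = 2.470192; θ = arccos((tr R − 1)/2) = 0.744988 rad = 42.685°
axis k = ((R−Rᵀ)₃₂, (R−Rᵀ)₁₃, (R−Rᵀ)₂₁) / (2 sinθ) = (+0.640072, -0.743236, +0.194701)
rvec = θ·k = (+0.476846, -0.553702, +0.145050)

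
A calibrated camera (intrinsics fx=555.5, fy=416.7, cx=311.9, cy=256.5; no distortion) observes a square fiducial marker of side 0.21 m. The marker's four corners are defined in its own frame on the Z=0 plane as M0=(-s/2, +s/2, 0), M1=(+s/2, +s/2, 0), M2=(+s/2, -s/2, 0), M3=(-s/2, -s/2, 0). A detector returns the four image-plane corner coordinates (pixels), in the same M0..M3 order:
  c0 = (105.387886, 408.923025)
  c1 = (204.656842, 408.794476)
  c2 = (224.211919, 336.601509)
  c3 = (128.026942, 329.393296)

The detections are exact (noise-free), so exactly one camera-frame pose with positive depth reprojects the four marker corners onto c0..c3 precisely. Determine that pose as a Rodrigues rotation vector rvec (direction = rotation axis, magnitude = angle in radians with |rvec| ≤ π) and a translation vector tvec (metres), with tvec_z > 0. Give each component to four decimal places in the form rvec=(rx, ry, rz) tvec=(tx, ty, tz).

rvec=(-0.0018, -0.5667, 0.2048) tvec=(-0.2982, 0.3158, 1.1511)

Intrinsics K: fx=555.5, fy=416.7, cx=311.9, cy=256.5
Marker side s = 0.21 m; corners in marker frame (Z=0):
  M0 = (-0.1050, +0.1050, 0)
  M1 = (+0.1050, +0.1050, 0)
  M2 = (+0.1050, -0.1050, 0)
  M3 = (-0.1050, -0.1050, 0)
Detected image corners:
  c0 = (105.387886, 408.923025) px
  c1 = (204.656842, 408.794476) px
  c2 = (224.211919, 336.601509) px
  c3 = (128.026942, 329.393296) px
Planar DLT: solve 8×8 A·h = b for H (H[2,2]=1):
  H  [+541.96818 -108.44102 +168.00157]
  H  [+188.64619 +341.72109 +370.81359]
  H  [+0.46289 -0.05035 +1.00000]
B = K⁻¹H; ‖b₁‖=0.868735, ‖b₂‖=0.868735; λ = 2/(‖b₁‖+‖b₂‖) = 1.151099, sign → tz>0 ⇒ λ=+1.151099
r₁ = λ·B[:,0] = (+0.82389,+0.19314,+0.53283); r₂ = λ·B[:,1] = (-0.19217,+0.97965,-0.05795)
r₃ = r₁×r₂ = (-0.53318,-0.05465,+0.84424); SVD([r₁ r₂ r₃]) → R = UVᵀ:
  R  [+0.82389 -0.19217 -0.53318]
  R  [+0.19314 +0.97965 -0.05465]
  R  [+0.53283 -0.05795 +0.84424]
t = (-0.29818, +0.31578, +1.15110) m
tr R = 2.647774; θ = arccos((tr R − 1)/2) = 0.602561 rad = 34.524°
axis k = ((R−Rᵀ)₃₂, (R−Rᵀ)₁₃, (R−Rᵀ)₂₁) / (2 sinθ) = (-0.002915, -0.940448, +0.339925)
rvec = θ·k = (-0.001756, -0.566677, +0.204826)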